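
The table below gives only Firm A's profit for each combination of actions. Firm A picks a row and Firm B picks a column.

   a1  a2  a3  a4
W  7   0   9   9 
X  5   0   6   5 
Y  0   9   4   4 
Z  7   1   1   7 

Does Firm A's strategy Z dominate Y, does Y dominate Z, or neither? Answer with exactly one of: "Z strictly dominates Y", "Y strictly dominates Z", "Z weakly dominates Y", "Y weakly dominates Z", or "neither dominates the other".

Z's payoffs vs Y's, by Firm B's action — a1: 7>0, a2: 1<9, a3: 1<4, a4: 7>4.
Z does better at a1, a4 but worse at a2, a3; neither strategy dominates the other.

neither dominates the other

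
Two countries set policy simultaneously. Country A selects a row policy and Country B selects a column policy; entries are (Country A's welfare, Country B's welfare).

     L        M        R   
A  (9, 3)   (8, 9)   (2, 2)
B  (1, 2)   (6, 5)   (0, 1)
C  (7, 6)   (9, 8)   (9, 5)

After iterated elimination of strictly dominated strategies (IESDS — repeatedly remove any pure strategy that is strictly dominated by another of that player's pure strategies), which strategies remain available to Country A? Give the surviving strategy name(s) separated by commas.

C

Country A's strategy B is strictly dominated by A (L: 9>1, M: 8>6, R: 2>0) and is removed.
For Country B, M strictly dominates L on the remaining rows (A: 9>3, C: 8>6); eliminate L.
Row A is eliminated: C beats it against every remaining column (M: 9>8, R: 9>2).
Country B's strategy R is strictly dominated by M (C: 8>5) and is removed.
Among the remaining strategies, none is strictly dominated by another pure strategy of the same player, so the elimination stops.
Surviving strategies — Country A: {C}; Country B: {M}.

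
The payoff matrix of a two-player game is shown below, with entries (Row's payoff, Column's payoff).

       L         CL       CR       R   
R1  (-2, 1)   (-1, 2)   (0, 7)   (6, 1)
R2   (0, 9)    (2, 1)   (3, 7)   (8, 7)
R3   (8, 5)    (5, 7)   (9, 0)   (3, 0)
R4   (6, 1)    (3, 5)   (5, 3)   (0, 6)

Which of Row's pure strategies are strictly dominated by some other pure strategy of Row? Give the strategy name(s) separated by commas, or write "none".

R1, R4

R1 is strictly dominated by R2 (L: 0>-2, CL: 2>-1, CR: 3>0, R: 8>6).
Nothing dominates R2: R1 at L (0>-2); R3 at R (8>3); R4 at R (8>0).
R3: no other strategy beats it everywhere (R1 at L (8>-2); R2 at L (8>0); R4 at L (8>6)).
R4: dominated, since R3 does at least as well everywhere (L: 8>6, CL: 5>3, CR: 9>5, R: 3>0).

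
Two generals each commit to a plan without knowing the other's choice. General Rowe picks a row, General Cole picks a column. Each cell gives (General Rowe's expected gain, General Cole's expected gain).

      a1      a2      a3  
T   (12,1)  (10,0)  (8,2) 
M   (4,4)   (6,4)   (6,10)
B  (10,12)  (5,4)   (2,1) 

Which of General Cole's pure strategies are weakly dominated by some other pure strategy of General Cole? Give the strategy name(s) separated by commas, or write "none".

a1 is not dominated — it holds its own against a2 at T (1>0); a3 at B (12>1).
a1 weakly dominates a2 — T: 1>0, M: 4=4, B: 12>4.
a3: no other strategy beats it everywhere (a1 at T (2>1); a2 at T (2>0)).

a2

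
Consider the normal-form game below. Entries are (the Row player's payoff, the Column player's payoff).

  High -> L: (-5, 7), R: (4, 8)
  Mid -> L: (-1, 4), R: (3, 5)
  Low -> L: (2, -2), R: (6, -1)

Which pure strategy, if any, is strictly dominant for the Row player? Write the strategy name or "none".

Low

Low vs High: L: 2>-5, R: 6>4.
Low vs Mid: L: 2>-1, R: 6>3.
Low strictly beats every other strategy against every opponent action, so it is strictly dominant.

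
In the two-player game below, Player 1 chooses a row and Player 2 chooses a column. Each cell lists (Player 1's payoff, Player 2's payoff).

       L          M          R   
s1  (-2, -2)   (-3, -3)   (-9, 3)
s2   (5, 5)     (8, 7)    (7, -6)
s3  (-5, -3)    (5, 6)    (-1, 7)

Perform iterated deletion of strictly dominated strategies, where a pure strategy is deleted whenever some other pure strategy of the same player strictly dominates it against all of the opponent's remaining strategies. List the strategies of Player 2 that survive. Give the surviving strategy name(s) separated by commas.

For Player 1, s2 strictly dominates s1 on the remaining columns (L: 5>-2, M: 8>-3, R: 7>-9); eliminate s1.
For Player 1, s2 strictly dominates s3 on the remaining columns (L: 5>-5, M: 8>5, R: 7>-1); eliminate s3.
Player 2's strategy L is strictly dominated by M (s2: 7>5) and is removed.
Player 2's strategy R is strictly dominated by M (s2: 7>-6) and is removed.
Among the remaining strategies, none is strictly dominated by another pure strategy of the same player, so the elimination stops.
Surviving strategies — Player 1: {s2}; Player 2: {M}.

M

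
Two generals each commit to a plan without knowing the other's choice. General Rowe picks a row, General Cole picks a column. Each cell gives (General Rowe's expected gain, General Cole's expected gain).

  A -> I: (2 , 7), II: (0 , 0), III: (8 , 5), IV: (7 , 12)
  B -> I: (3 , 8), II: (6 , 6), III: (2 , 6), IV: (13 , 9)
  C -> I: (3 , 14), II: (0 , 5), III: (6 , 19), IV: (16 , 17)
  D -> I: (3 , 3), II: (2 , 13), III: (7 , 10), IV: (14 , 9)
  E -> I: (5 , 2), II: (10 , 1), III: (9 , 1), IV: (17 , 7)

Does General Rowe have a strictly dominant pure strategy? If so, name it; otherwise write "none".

E vs A: I: 5>2, II: 10>0, III: 9>8, IV: 17>7.
E vs B: I: 5>3, II: 10>6, III: 9>2, IV: 17>13.
E vs C: I: 5>3, II: 10>0, III: 9>6, IV: 17>16.
E vs D: I: 5>3, II: 10>2, III: 9>7, IV: 17>14.
E strictly beats every other strategy against every opponent action, so it is strictly dominant.

E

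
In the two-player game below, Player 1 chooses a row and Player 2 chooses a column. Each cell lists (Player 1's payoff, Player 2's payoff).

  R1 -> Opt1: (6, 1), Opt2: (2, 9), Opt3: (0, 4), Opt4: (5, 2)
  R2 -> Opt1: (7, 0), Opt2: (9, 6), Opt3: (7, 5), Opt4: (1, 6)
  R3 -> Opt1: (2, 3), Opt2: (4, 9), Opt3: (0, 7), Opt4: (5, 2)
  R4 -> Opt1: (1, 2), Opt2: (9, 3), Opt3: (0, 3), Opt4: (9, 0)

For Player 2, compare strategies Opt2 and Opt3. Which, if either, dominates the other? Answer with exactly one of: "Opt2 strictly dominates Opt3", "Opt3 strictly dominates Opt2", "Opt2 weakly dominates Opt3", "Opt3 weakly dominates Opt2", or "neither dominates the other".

Opt2 weakly dominates Opt3

Opt2's payoffs vs Opt3's, by Player 1's action — R1: 9>4, R2: 6>5, R3: 9>7, R4: 3=3.
Opt2 is at least as good everywhere and strictly better somewhere (tied only at R4), so Opt2 weakly but not strictly dominates Opt3.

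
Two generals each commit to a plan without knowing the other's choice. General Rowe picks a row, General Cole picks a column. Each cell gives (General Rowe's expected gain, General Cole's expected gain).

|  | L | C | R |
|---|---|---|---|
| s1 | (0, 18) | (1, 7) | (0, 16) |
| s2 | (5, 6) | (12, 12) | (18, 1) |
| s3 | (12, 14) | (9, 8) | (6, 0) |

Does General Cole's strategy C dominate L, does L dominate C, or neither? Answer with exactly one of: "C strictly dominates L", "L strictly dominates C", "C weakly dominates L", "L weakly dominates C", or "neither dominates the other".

Compare C to L across each opponent action: s1: 7<18, s2: 12>6, s3: 8<14.
C does better at s2 but worse at s1, s3; neither strategy dominates the other.

neither dominates the other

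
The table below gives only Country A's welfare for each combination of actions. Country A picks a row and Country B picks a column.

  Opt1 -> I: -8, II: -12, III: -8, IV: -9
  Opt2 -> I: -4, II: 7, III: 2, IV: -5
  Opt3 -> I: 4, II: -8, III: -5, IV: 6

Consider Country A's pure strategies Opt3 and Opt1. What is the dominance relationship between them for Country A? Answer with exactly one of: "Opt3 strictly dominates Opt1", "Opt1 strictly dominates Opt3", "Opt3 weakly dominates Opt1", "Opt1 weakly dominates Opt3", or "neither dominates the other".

Compare Opt3 to Opt1 across every action of Country B: I: 4>-8, II: -8>-12, III: -5>-8, IV: 6>-9.
Every comparison favours Opt3, so Opt3 strictly dominates Opt1.

Opt3 strictly dominates Opt1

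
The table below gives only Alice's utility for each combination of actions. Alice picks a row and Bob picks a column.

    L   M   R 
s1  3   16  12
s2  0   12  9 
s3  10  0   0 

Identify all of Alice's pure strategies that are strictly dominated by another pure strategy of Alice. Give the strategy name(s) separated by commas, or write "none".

s2

Nothing dominates s1: s2 at L (3>0); s3 at M (16>0).
s1 strictly dominates s2 — L: 3>0, M: 16>12, R: 12>9.
s3: no other strategy beats it everywhere (s1 at L (10>3); s2 at L (10>0)).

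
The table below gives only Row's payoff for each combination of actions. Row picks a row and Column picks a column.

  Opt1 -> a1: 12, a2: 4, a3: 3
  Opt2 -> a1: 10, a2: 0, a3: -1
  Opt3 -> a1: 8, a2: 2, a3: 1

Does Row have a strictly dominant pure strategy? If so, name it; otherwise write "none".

Opt1

Opt1 vs Opt2: a1: 12>10, a2: 4>0, a3: 3>-1.
Opt1 vs Opt3: a1: 12>8, a2: 4>2, a3: 3>1.
Opt1 strictly beats every other strategy against every opponent action, so it is strictly dominant.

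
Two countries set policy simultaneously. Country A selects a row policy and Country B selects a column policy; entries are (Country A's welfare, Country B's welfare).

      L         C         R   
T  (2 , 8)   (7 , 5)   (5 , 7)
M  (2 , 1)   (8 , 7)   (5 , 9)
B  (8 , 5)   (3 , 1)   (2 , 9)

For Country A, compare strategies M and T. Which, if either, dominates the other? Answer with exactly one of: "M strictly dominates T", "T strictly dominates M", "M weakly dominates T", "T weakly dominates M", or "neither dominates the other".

M weakly dominates T

M's payoffs vs T's, by Country B's action — L: 2=2, C: 8>7, R: 5=5.
M is at least as good everywhere and strictly better somewhere (tied only at L, R), so M weakly but not strictly dominates T.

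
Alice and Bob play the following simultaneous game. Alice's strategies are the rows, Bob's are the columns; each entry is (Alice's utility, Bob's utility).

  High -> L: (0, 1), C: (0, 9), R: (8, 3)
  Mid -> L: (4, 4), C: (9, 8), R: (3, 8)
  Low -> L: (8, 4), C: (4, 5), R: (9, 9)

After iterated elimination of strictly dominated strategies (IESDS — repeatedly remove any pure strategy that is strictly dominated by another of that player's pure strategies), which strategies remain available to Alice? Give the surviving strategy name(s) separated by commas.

Mid, Low

For Alice, Low strictly dominates High on the remaining columns (L: 8>0, C: 4>0, R: 9>8); eliminate High.
For Bob, C strictly dominates L on the remaining rows (Mid: 8>4, Low: 5>4); eliminate L.
Among the remaining strategies, none is strictly dominated by another pure strategy of the same player, so the elimination stops.
Surviving strategies — Alice: {Mid, Low}; Bob: {C, R}.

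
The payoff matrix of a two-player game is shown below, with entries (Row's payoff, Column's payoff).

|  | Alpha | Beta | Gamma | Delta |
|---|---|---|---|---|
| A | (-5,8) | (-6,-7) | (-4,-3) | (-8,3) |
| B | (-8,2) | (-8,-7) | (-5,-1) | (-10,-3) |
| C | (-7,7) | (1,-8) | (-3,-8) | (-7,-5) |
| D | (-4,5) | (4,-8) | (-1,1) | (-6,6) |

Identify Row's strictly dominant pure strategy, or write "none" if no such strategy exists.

D vs A: Alpha: -4>-5, Beta: 4>-6, Gamma: -1>-4, Delta: -6>-8.
D vs B: Alpha: -4>-8, Beta: 4>-8, Gamma: -1>-5, Delta: -6>-10.
D vs C: Alpha: -4>-7, Beta: 4>1, Gamma: -1>-3, Delta: -6>-7.
D strictly beats every other strategy against every opponent action, so it is strictly dominant.

D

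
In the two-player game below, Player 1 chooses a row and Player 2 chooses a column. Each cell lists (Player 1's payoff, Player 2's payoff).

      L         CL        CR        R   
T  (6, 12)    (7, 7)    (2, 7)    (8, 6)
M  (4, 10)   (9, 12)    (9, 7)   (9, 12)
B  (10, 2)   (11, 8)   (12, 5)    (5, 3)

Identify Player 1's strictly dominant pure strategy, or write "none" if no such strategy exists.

T fails to dominate M at CL (7<9).
M fails to dominate T at L (4<6).
B fails to dominate T at R (5<8).
No single strategy dominates all the others.

none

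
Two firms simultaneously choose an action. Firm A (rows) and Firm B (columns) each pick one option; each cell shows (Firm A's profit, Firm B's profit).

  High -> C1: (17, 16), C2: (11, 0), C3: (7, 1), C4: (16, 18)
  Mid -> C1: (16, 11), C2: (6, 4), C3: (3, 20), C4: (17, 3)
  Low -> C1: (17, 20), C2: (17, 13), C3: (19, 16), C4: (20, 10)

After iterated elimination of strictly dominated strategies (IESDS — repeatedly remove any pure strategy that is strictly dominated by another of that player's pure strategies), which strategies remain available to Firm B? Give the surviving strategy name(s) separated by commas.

For Firm A, Low strictly dominates Mid on the remaining columns (C1: 17>16, C2: 17>6, C3: 19>3, C4: 20>17); eliminate Mid.
For Firm B, C1 strictly dominates C2 on the remaining rows (High: 16>0, Low: 20>13); eliminate C2.
For Firm B, C1 strictly dominates C3 on the remaining rows (High: 16>1, Low: 20>16); eliminate C3.
Among the remaining strategies, none is strictly dominated by another pure strategy of the same player, so the elimination stops.
Surviving strategies — Firm A: {High, Low}; Firm B: {C1, C4}.

C1, C4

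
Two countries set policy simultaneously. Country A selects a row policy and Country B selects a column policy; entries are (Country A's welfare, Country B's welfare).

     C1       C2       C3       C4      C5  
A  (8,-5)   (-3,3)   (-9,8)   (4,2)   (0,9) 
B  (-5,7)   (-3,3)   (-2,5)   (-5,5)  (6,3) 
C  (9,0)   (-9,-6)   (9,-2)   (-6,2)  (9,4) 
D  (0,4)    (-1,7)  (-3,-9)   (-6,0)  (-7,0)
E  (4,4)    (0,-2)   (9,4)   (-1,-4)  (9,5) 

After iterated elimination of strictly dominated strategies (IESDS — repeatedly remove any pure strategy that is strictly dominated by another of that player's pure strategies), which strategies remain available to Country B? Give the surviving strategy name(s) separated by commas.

For Country A, E strictly dominates B on the remaining columns (C1: 4>-5, C2: 0>-3, C3: 9>-2, C4: -1>-5, C5: 9>6); eliminate B.
For Country A, E strictly dominates D on the remaining columns (C1: 4>0, C2: 0>-1, C3: 9>-3, C4: -1>-6, C5: 9>-7); eliminate D.
For Country B, C5 strictly dominates C1 on the remaining rows (A: 9>-5, C: 4>0, E: 5>4); eliminate C1.
For Country B, C3 strictly dominates C2 on the remaining rows (A: 8>3, C: -2>-6, E: 4>-2); eliminate C2.
For Country B, C5 strictly dominates C3 on the remaining rows (A: 9>8, C: 4>-2, E: 5>4); eliminate C3.
Country B's strategy C4 is strictly dominated by C5 (A: 9>2, C: 4>2, E: 5>-4) and is removed.
For Country A, C strictly dominates A on the remaining columns (C5: 9>0); eliminate A.
Among the remaining strategies, none is strictly dominated by another pure strategy of the same player, so the elimination stops.
Surviving strategies — Country A: {C, E}; Country B: {C5}.

C5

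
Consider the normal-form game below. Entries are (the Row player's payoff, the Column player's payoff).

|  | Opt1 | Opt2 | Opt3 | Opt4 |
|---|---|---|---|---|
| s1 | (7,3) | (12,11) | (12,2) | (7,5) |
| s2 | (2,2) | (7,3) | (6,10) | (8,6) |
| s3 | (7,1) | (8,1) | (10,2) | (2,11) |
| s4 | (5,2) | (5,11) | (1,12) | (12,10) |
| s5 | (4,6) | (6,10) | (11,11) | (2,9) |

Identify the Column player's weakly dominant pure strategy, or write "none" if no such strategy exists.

Opt1 fails to dominate Opt2 at s1 (3<11).
Opt2 fails to dominate Opt3 at s2 (3<10).
Opt3 fails to dominate Opt1 at s1 (2<3).
Opt4 fails to dominate Opt2 at s1 (5<11).
No single strategy dominates all the others.

none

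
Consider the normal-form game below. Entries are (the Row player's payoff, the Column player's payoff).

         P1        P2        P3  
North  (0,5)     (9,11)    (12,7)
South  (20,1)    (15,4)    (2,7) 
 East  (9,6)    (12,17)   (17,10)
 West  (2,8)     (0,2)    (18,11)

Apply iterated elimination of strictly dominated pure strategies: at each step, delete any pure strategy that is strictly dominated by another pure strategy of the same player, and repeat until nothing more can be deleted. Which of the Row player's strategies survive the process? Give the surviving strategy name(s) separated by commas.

South, East, West

For the Row player, East strictly dominates North on the remaining columns (P1: 9>0, P2: 12>9, P3: 17>12); eliminate North.
Column P1 is eliminated: P3 beats it against every remaining row (South: 7>1, East: 10>6, West: 11>8).
Among the remaining strategies, none is strictly dominated by another pure strategy of the same player, so the elimination stops.
Surviving strategies — the Row player: {South, East, West}; the Column player: {P2, P3}.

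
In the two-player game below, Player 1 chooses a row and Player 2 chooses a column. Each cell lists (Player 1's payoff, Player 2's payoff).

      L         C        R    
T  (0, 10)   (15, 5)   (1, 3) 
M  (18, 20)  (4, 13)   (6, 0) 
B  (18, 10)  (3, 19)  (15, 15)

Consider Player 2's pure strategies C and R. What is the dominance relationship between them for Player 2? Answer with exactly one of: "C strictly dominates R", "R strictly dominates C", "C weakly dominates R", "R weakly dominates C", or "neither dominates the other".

C strictly dominates R

Compare C to R across every action of Player 1: T: 5>3, M: 13>0, B: 19>15.
Every comparison favours C, so C strictly dominates R.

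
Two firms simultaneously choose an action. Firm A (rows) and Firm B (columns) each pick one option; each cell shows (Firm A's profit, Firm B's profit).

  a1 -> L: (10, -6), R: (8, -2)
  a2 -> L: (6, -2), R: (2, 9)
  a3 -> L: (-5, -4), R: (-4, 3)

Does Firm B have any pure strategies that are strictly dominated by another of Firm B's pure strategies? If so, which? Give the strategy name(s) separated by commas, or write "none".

L: dominated, since R does at least as well everywhere (a1: -2>-6, a2: 9>-2, a3: 3>-4).
R is not dominated — it holds its own against L at a1 (-2>-6).

L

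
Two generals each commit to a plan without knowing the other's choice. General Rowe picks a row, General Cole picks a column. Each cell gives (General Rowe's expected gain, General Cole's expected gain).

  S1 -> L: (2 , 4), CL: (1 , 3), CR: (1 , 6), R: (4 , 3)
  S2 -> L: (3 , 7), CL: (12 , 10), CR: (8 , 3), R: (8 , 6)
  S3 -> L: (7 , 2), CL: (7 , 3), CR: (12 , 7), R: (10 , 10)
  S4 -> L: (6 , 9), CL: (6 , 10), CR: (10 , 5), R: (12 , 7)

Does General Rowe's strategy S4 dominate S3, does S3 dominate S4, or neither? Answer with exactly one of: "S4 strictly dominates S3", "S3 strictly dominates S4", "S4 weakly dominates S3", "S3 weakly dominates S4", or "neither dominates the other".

S4's payoffs vs S3's, by General Cole's action — L: 6<7, CL: 6<7, CR: 10<12, R: 12>10.
S4 does better at R but worse at L, CL, CR; neither strategy dominates the other.

neither dominates the other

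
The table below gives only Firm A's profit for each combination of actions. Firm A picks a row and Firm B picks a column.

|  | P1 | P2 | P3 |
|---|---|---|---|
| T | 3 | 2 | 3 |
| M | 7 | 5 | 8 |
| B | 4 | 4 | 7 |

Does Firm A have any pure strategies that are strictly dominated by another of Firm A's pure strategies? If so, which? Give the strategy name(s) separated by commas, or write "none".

T: dominated, since M does at least as well everywhere (P1: 7>3, P2: 5>2, P3: 8>3).
Nothing dominates M: T at P1 (7>3); B at P1 (7>4).
M strictly dominates B — P1: 7>4, P2: 5>4, P3: 8>7.

T, B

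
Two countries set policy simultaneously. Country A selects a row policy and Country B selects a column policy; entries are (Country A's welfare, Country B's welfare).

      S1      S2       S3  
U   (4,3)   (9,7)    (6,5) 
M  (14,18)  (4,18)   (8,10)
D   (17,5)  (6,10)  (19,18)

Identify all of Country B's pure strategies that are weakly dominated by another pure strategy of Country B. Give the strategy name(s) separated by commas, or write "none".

S2 weakly dominates S1 — U: 7>3, M: 18=18, D: 10>5.
Nothing dominates S2: S1 at U (7>3); S3 at U (7>5).
Nothing dominates S3: S1 at U (5>3); S2 at D (18>10).

S1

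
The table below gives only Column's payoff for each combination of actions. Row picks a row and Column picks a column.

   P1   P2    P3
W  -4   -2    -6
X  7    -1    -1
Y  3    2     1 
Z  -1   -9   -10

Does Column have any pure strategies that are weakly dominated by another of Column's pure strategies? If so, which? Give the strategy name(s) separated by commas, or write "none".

Nothing dominates P1: P2 at X (7>-1); P3 at W (-4>-6).
Nothing dominates P2: P1 at W (-2>-4); P3 at W (-2>-6).
P3: dominated, since P1 does at least as well everywhere (W: -4>-6, X: 7>-1, Y: 3>1, Z: -1>-10).

P3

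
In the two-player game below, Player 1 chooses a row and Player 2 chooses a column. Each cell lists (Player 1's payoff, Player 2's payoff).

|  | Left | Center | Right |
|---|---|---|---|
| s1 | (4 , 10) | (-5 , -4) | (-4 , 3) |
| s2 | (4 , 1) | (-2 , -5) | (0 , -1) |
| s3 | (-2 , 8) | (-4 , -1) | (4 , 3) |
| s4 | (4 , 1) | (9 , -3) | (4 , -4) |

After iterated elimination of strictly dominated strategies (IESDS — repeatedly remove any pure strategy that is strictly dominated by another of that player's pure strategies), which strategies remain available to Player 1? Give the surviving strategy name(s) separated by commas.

Player 2's strategy Center is strictly dominated by Left (s1: 10>-4, s2: 1>-5, s3: 8>-1, s4: 1>-3) and is removed.
For Player 2, Left strictly dominates Right on the remaining rows (s1: 10>3, s2: 1>-1, s3: 8>3, s4: 1>-4); eliminate Right.
For Player 1, s1 strictly dominates s3 on the remaining columns (Left: 4>-2); eliminate s3.
Among the remaining strategies, none is strictly dominated by another pure strategy of the same player, so the elimination stops.
Surviving strategies — Player 1: {s1, s2, s4}; Player 2: {Left}.

s1, s2, s4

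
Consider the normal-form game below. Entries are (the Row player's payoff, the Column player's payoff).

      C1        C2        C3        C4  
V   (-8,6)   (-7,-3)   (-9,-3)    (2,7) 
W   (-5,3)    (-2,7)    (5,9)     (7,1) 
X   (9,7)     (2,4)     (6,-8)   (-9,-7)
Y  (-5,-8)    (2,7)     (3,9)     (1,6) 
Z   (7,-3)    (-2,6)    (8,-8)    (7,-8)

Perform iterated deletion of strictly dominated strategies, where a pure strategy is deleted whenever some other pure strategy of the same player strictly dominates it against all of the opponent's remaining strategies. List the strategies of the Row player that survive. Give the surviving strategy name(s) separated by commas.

For the Row player, W strictly dominates V on the remaining columns (C1: -5>-8, C2: -2>-7, C3: 5>-9, C4: 7>2); eliminate V.
For the Column player, C2 strictly dominates C4 on the remaining rows (W: 7>1, X: 4>-7, Y: 7>6, Z: 6>-8); eliminate C4.
For the Row player, X strictly dominates W on the remaining columns (C1: 9>-5, C2: 2>-2, C3: 6>5); eliminate W.
Among the remaining strategies, none is strictly dominated by another pure strategy of the same player, so the elimination stops.
Surviving strategies — the Row player: {X, Y, Z}; the Column player: {C1, C2, C3}.

X, Y, Z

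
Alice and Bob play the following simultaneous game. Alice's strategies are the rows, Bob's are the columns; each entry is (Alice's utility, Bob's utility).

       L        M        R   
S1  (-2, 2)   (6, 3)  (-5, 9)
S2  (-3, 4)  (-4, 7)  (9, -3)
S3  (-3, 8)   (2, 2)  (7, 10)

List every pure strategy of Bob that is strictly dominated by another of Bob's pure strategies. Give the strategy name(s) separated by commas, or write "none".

none

L is not dominated — it holds its own against M at S3 (8>2); R at S2 (4>-3).
Nothing dominates M: L at S1 (3>2); R at S2 (7>-3).
R: no other strategy beats it everywhere (L at S1 (9>2); M at S1 (9>3)).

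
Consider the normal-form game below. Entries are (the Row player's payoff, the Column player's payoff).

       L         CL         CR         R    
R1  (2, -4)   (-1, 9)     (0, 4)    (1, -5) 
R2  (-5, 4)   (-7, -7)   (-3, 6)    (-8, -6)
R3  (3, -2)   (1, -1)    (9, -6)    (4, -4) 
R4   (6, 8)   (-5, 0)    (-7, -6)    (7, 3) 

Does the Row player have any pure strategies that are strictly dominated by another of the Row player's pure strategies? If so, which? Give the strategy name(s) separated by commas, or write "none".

R1, R2

R1: dominated, since R3 does at least as well everywhere (L: 3>2, CL: 1>-1, CR: 9>0, R: 4>1).
R1 strictly dominates R2 — L: 2>-5, CL: -1>-7, CR: 0>-3, R: 1>-8.
R3 is not dominated — it holds its own against R1 at L (3>2); R2 at L (3>-5); R4 at CL (1>-5).
Nothing dominates R4: R1 at L (6>2); R2 at L (6>-5); R3 at L (6>3).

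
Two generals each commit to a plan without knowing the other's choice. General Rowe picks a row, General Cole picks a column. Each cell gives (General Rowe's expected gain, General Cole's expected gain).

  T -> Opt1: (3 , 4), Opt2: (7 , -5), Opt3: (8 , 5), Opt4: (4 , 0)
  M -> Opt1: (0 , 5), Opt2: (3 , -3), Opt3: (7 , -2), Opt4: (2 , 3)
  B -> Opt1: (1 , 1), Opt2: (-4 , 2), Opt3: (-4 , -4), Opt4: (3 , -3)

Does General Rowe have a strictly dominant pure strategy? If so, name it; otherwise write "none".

T vs M: Opt1: 3>0, Opt2: 7>3, Opt3: 8>7, Opt4: 4>2.
T vs B: Opt1: 3>1, Opt2: 7>-4, Opt3: 8>-4, Opt4: 4>3.
T strictly beats every other strategy against every opponent action, so it is strictly dominant.

T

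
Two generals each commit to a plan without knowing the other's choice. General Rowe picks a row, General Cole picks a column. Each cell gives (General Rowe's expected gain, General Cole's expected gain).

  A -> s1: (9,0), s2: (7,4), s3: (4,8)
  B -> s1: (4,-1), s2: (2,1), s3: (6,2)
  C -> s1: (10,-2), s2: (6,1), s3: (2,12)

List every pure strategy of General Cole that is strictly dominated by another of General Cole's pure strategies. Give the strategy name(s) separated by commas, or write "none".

s2 strictly dominates s1 — A: 4>0, B: 1>-1, C: 1>-2.
s2: dominated, since s3 does at least as well everywhere (A: 8>4, B: 2>1, C: 12>1).
Nothing dominates s3: s1 at A (8>0); s2 at A (8>4).

s1, s2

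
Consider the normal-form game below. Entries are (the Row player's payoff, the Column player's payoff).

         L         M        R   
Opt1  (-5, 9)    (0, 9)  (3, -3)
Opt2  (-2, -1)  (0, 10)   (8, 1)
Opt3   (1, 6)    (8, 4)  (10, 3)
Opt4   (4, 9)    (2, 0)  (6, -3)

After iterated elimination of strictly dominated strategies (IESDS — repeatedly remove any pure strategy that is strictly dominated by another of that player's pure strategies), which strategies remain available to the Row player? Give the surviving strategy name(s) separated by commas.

The Row player's strategy Opt1 is strictly dominated by Opt3 (L: 1>-5, M: 8>0, R: 10>3) and is removed.
Row Opt2 is eliminated: Opt3 beats it against every remaining column (L: 1>-2, M: 8>0, R: 10>8).
The Column player's strategy M is strictly dominated by L (Opt3: 6>4, Opt4: 9>0) and is removed.
The Column player's strategy R is strictly dominated by L (Opt3: 6>3, Opt4: 9>-3) and is removed.
Row Opt3 is eliminated: Opt4 beats it against every remaining column (L: 4>1).
Among the remaining strategies, none is strictly dominated by another pure strategy of the same player, so the elimination stops.
Surviving strategies — the Row player: {Opt4}; the Column player: {L}.

Opt4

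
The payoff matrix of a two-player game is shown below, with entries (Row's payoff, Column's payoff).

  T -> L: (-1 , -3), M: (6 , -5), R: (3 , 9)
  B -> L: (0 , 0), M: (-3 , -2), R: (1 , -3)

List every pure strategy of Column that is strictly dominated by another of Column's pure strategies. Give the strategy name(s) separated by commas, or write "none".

L: no other strategy beats it everywhere (M at T (-3>-5); R at B (0>-3)).
M: dominated, since L does at least as well everywhere (T: -3>-5, B: 0>-2).
R: no other strategy beats it everywhere (L at T (9>-3); M at T (9>-5)).

M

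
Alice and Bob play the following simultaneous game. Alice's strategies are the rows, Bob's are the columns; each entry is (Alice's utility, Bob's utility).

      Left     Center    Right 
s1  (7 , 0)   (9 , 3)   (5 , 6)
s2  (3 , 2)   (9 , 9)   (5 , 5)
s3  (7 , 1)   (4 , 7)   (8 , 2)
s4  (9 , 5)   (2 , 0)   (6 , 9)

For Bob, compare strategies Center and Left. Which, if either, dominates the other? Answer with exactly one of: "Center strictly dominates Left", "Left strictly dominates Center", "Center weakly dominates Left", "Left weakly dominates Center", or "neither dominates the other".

neither dominates the other

Center's payoffs vs Left's, by Alice's action — s1: 3>0, s2: 9>2, s3: 7>1, s4: 0<5.
Center does better at s1, s2, s3 but worse at s4; neither strategy dominates the other.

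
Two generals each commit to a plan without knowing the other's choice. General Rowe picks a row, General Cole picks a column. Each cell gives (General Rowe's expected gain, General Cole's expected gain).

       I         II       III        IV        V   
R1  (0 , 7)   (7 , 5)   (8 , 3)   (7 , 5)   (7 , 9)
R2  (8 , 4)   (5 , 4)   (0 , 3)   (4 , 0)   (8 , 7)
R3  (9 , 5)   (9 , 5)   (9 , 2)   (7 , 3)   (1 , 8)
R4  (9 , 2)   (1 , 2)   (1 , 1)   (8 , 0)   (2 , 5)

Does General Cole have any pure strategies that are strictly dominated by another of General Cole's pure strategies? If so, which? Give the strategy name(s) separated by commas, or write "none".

I: dominated, since V does at least as well everywhere (R1: 9>7, R2: 7>4, R3: 8>5, R4: 5>2).
II: dominated, since V does at least as well everywhere (R1: 9>5, R2: 7>4, R3: 8>5, R4: 5>2).
III: dominated, since I does at least as well everywhere (R1: 7>3, R2: 4>3, R3: 5>2, R4: 2>1).
I strictly dominates IV — R1: 7>5, R2: 4>0, R3: 5>3, R4: 2>0.
V is not dominated — it holds its own against I at R1 (9>7); II at R1 (9>5); III at R1 (9>3); IV at R1 (9>5).

I, II, III, IV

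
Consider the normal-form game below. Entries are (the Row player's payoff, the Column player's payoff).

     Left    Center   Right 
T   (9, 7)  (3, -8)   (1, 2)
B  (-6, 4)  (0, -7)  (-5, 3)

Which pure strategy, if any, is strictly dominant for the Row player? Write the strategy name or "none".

T vs B: Left: 9>-6, Center: 3>0, Right: 1>-5.
T strictly beats every other strategy against every opponent action, so it is strictly dominant.

T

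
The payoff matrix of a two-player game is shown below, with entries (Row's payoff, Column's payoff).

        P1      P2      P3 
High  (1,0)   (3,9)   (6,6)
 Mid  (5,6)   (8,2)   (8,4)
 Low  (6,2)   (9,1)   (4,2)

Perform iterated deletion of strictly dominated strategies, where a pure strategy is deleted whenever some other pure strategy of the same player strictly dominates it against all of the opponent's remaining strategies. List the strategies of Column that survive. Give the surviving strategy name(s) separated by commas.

For Row, Mid strictly dominates High on the remaining columns (P1: 5>1, P2: 8>3, P3: 8>6); eliminate High.
For Column, P1 strictly dominates P2 on the remaining rows (Mid: 6>2, Low: 2>1); eliminate P2.
Among the remaining strategies, none is strictly dominated by another pure strategy of the same player, so the elimination stops.
Surviving strategies — Row: {Mid, Low}; Column: {P1, P3}.

P1, P3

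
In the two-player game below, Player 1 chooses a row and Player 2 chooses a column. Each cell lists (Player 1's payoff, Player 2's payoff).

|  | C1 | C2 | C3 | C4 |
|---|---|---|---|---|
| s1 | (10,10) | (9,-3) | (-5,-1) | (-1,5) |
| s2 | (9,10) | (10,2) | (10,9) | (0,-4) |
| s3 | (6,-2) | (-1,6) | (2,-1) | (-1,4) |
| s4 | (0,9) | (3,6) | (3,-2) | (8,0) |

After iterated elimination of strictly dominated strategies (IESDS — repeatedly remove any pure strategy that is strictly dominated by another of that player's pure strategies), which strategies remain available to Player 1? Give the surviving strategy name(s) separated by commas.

Player 1's strategy s3 is strictly dominated by s2 (C1: 9>6, C2: 10>-1, C3: 10>2, C4: 0>-1) and is removed.
Column C2 is eliminated: C1 beats it against every remaining row (s1: 10>-3, s2: 10>2, s4: 9>6).
Column C3 is eliminated: C1 beats it against every remaining row (s1: 10>-1, s2: 10>9, s4: 9>-2).
Player 2's strategy C4 is strictly dominated by C1 (s1: 10>5, s2: 10>-4, s4: 9>0) and is removed.
Row s2 is eliminated: s1 beats it against every remaining column (C1: 10>9).
Row s4 is eliminated: s1 beats it against every remaining column (C1: 10>0).
Among the remaining strategies, none is strictly dominated by another pure strategy of the same player, so the elimination stops.
Surviving strategies — Player 1: {s1}; Player 2: {C1}.

s1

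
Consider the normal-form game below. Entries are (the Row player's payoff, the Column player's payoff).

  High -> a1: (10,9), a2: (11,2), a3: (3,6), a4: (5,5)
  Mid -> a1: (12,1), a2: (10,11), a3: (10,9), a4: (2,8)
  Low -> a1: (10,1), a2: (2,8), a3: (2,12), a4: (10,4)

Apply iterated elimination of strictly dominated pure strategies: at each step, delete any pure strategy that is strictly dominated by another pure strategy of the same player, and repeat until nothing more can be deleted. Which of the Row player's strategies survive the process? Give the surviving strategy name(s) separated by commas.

High, Mid

For the Column player, a3 strictly dominates a4 on the remaining rows (High: 6>5, Mid: 9>8, Low: 12>4); eliminate a4.
For the Row player, Mid strictly dominates Low on the remaining columns (a1: 12>10, a2: 10>2, a3: 10>2); eliminate Low.
Among the remaining strategies, none is strictly dominated by another pure strategy of the same player, so the elimination stops.
Surviving strategies — the Row player: {High, Mid}; the Column player: {a1, a2, a3}.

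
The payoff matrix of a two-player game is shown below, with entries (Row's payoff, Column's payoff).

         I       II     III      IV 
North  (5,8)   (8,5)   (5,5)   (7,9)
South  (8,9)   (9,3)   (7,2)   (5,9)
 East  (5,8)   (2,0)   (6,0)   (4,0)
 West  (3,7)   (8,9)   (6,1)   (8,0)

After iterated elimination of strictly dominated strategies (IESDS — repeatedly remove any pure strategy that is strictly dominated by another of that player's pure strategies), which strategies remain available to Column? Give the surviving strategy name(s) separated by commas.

For Row, South strictly dominates East on the remaining columns (I: 8>5, II: 9>2, III: 7>6, IV: 5>4); eliminate East.
Column III is eliminated: I beats it against every remaining row (North: 8>5, South: 9>2, West: 7>1).
Among the remaining strategies, none is strictly dominated by another pure strategy of the same player, so the elimination stops.
Surviving strategies — Row: {North, South, West}; Column: {I, II, IV}.

I, II, IV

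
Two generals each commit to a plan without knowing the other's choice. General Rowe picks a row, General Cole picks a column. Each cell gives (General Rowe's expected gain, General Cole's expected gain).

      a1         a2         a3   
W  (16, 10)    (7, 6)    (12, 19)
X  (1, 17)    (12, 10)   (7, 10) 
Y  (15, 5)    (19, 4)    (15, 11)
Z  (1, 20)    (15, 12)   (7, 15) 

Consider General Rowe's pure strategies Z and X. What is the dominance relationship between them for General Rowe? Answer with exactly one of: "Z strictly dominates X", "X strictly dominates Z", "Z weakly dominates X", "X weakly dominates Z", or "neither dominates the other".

Compare Z to X across each opponent action: a1: 1=1, a2: 15>12, a3: 7=7.
Z is at least as good everywhere and strictly better somewhere (tied only at a1, a3), so Z weakly but not strictly dominates X.

Z weakly dominates X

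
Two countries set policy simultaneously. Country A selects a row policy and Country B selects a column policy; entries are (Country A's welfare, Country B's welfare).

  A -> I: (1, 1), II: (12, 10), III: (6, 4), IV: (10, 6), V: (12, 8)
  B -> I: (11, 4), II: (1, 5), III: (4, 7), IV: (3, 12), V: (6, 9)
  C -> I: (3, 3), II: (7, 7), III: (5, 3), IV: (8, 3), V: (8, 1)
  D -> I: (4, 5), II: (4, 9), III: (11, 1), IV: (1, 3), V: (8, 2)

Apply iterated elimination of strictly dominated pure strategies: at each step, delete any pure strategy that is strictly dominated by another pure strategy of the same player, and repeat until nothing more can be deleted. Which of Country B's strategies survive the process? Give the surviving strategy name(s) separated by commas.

Column I is eliminated: II beats it against every remaining row (A: 10>1, B: 5>4, C: 7>3, D: 9>5).
For Country A, A strictly dominates B on the remaining columns (II: 12>1, III: 6>4, IV: 10>3, V: 12>6); eliminate B.
Country A's strategy C is strictly dominated by A (II: 12>7, III: 6>5, IV: 10>8, V: 12>8) and is removed.
For Country B, II strictly dominates III on the remaining rows (A: 10>4, D: 9>1); eliminate III.
Country A's strategy D is strictly dominated by A (II: 12>4, IV: 10>1, V: 12>8) and is removed.
Column IV is eliminated: II beats it against every remaining row (A: 10>6).
Column V is eliminated: II beats it against every remaining row (A: 10>8).
Among the remaining strategies, none is strictly dominated by another pure strategy of the same player, so the elimination stops.
Surviving strategies — Country A: {A}; Country B: {II}.

II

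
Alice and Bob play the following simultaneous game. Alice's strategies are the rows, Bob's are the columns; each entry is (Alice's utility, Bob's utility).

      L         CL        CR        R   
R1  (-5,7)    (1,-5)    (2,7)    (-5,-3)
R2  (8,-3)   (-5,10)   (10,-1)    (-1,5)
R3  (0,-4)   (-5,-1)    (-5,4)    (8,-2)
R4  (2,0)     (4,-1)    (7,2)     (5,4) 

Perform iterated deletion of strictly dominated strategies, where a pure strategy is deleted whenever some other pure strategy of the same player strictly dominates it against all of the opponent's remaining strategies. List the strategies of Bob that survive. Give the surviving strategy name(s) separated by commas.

Alice's strategy R1 is strictly dominated by R4 (L: 2>-5, CL: 4>1, CR: 7>2, R: 5>-5) and is removed.
Column L is eliminated: CR beats it against every remaining row (R2: -1>-3, R3: 4>-4, R4: 2>0).
Among the remaining strategies, none is strictly dominated by another pure strategy of the same player, so the elimination stops.
Surviving strategies — Alice: {R2, R3, R4}; Bob: {CL, CR, R}.

CL, CR, R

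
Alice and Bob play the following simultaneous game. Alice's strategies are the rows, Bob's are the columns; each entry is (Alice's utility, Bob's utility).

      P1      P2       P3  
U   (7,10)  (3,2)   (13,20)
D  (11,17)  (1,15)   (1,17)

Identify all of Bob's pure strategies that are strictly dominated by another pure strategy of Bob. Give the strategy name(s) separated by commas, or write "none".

P2

Nothing dominates P1: P2 at U (10>2); P3 at D (17=17).
P2 is strictly dominated by P1 (U: 10>2, D: 17>15).
P3 is not dominated — it holds its own against P1 at U (20>10); P2 at U (20>2).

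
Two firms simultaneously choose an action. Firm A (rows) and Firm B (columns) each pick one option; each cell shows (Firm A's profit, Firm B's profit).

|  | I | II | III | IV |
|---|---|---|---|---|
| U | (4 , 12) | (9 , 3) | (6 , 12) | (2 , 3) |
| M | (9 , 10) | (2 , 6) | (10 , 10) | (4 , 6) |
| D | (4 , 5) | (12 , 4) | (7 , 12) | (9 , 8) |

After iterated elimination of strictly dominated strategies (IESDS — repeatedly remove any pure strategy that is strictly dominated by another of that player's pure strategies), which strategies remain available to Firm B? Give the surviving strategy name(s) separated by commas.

Column II is eliminated: I beats it against every remaining row (U: 12>3, M: 10>6, D: 5>4).
Row U is eliminated: M beats it against every remaining column (I: 9>4, III: 10>6, IV: 4>2).
Column IV is eliminated: III beats it against every remaining row (M: 10>6, D: 12>8).
For Firm A, M strictly dominates D on the remaining columns (I: 9>4, III: 10>7); eliminate D.
Among the remaining strategies, none is strictly dominated by another pure strategy of the same player, so the elimination stops.
Surviving strategies — Firm A: {M}; Firm B: {I, III}.

I, III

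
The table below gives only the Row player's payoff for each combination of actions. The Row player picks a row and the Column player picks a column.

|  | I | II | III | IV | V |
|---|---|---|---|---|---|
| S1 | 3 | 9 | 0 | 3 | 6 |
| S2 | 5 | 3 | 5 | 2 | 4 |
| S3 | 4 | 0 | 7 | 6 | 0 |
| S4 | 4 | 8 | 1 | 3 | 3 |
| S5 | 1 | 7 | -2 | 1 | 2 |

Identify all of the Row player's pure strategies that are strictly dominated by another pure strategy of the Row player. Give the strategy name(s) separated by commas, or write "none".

S1: no other strategy beats it everywhere (S2 at II (9>3); S3 at II (9>0); S4 at II (9>8); S5 at I (3>1)).
S2: no other strategy beats it everywhere (S1 at I (5>3); S3 at I (5>4); S4 at I (5>4); S5 at I (5>1)).
Nothing dominates S3: S1 at I (4>3); S2 at III (7>5); S4 at I (4=4); S5 at I (4>1).
S4 is not dominated — it holds its own against S1 at I (4>3); S2 at II (8>3); S3 at I (4=4); S5 at I (4>1).
S1 strictly dominates S5 — I: 3>1, II: 9>7, III: 0>-2, IV: 3>1, V: 6>2.

S5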